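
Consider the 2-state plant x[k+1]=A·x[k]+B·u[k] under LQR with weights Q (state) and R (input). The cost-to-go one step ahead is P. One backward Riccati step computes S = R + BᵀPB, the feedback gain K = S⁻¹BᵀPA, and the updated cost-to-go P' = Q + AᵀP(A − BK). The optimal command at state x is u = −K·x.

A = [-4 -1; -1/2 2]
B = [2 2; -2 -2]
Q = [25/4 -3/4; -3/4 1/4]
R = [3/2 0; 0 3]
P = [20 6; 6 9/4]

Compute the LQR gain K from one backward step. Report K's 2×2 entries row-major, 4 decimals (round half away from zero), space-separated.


-1.8373 -0.2063 -0.9187 -0.1032

BᵀP = [28.0000 7.5000; 28.0000 7.5000]
S = R + BᵀPB = [3/2 0; 0 3] + [41.0000 41.0000; 41.0000 41.0000] = [42.5000 41.0000; 41.0000 44.0000]
BᵀPA = [-115.7500 -13.0000; -115.7500 -13.0000]
K = S⁻¹·BᵀPA = [-1.8373 -0.2063; -0.9187 -0.1032]
A−BK = [1.5119 -0.3810; -6.0119 1.3810]
AᵀP(A−BK) = [25.5610 -3.0774; -3.0774 0.9762]
P' = Q + AᵀP(A−BK) = [31.8110 -3.8274; -3.8274 1.2262]
tr(P') = 33.0372


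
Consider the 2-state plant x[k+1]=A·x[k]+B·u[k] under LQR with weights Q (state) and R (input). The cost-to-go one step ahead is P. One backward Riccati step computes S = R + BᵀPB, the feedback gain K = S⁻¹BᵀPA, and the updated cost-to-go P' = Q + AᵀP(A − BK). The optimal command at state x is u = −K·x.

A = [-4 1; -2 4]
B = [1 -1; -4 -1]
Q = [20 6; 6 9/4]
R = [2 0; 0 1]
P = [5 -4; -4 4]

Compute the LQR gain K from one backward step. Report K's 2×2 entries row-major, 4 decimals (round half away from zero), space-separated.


-0.4098 -0.5805 1.7951 -0.7902

BᵀP = [21.0000 -20.0000; -1.0000 0.0000]
S = R + BᵀPB = [2 0; 0 1] + [101.0000 -1.0000; -1.0000 1.0000] = [103.0000 -1.0000; -1.0000 2.0000]
BᵀPA = [-44.0000 -59.0000; 4.0000 -1.0000]
K = S⁻¹·BᵀPA = [-0.4098 -0.5805; 1.7951 -0.7902]
A−BK = [-1.7951 0.7902; -1.8439 0.8878]
AᵀP(A−BK) = [6.7902 -2.3805; -2.3805 1.9610]
P' = Q + AᵀP(A−BK) = [26.7902 3.6195; 3.6195 4.2110]
tr(P') = 31.0012


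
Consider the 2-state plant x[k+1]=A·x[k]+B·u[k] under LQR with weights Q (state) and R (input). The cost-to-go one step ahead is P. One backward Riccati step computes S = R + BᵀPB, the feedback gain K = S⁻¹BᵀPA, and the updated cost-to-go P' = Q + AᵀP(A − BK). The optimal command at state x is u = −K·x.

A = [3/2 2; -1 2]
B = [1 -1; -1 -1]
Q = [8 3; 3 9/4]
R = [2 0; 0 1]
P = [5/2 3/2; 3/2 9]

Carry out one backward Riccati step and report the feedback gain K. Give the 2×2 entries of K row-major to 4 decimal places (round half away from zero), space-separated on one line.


0.9149 -0.1079 -0.0934 -1.8257

BᵀP = [1.0000 -7.5000; -4.0000 -10.5000]
S = R + BᵀPB = [2 0; 0 1] + [8.5000 6.5000; 6.5000 14.5000] = [10.5000 6.5000; 6.5000 15.5000]
BᵀPA = [9.0000 -13.0000; 4.5000 -29.0000]
K = S⁻¹·BᵀPA = [0.9149 -0.1079; -0.0934 -1.8257]
A−BK = [0.4917 0.2822; -0.1784 0.0664]
AᵀP(A−BK) = [2.3107 0.1867; 0.1867 3.6515]
P' = Q + AᵀP(A−BK) = [10.3107 3.1867; 3.1867 5.9015]
tr(P') = 16.2121


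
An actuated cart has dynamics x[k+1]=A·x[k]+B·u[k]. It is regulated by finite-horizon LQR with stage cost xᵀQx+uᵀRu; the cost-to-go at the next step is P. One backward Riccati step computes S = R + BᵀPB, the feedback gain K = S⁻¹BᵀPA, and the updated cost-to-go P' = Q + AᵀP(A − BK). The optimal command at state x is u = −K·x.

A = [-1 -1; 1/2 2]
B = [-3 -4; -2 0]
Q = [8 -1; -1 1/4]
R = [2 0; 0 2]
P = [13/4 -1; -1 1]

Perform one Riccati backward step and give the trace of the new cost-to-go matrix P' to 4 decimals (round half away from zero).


BᵀP = [-7.7500 1.0000; -13.0000 4.0000]
S = R + BᵀPB = [2 0; 0 2] + [21.2500 31.0000; 31.0000 52.0000] = [23.2500 31.0000; 31.0000 54.0000]
BᵀPA = [8.2500 9.7500; 15.0000 21.0000]
K = S⁻¹·BᵀPA = [-0.0662 -0.4228; 0.3158 0.6316]
A−BK = [0.0645 0.2581; 0.3676 1.1545]
AᵀP(A−BK) = [0.3094 0.7640; 0.7640 2.1087]
P' = Q + AᵀP(A−BK) = [8.3094 -0.2360; -0.2360 2.3587]
tr(P') = 10.6681

10.6681


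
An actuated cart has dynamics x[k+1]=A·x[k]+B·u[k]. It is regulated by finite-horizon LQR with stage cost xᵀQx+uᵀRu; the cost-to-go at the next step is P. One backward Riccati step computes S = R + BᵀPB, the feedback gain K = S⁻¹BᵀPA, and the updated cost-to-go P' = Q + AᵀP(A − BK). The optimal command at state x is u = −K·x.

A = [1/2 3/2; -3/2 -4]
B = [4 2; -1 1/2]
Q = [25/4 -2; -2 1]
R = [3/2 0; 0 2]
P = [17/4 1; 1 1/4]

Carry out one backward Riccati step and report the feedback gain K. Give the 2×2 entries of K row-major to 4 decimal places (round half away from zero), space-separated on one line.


0.0363 0.1319 0.0039 0.0253

BᵀP = [16.0000 3.7500; 9.0000 2.1250]
S = R + BᵀPB = [3/2 0; 0 2] + [60.2500 33.8750; 33.8750 19.0625] = [61.7500 33.8750; 33.8750 21.0625]
BᵀPA = [2.3750 9.0000; 1.3125 5.0000]
K = S⁻¹·BᵀPA = [0.0363 0.1319; 0.0039 0.0253]
A−BK = [0.3469 0.9219; -1.4656 -3.8808]
AᵀP(A−BK) = [0.0336 0.0911; 0.0911 0.2492]
P' = Q + AᵀP(A−BK) = [6.2836 -1.9089; -1.9089 1.2492]
tr(P') = 7.5328


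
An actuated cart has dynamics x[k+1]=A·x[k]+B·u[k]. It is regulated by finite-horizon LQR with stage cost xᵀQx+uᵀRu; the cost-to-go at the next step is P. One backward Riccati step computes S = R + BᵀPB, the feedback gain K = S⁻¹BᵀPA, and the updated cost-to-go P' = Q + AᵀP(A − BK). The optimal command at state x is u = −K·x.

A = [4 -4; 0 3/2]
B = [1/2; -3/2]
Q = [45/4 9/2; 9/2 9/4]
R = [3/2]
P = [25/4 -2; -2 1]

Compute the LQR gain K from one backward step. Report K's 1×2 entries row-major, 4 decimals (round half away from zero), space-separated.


2.9474 -3.3985

BᵀP = [6.1250 -2.5000]
S = R + BᵀPB = [3/2] + [6.8125] = [8.3125]
BᵀPA = [24.5000 -28.2500]
K = S⁻¹·BᵀPA = [2.9474 -3.3985]
A−BK = [2.5263 -2.3008; 4.4211 -3.5977]
AᵀP(A−BK) = [27.7895 -28.7368; -28.7368 30.2425]
P' = Q + AᵀP(A−BK) = [39.0395 -24.2368; -24.2368 32.4925]
tr(P') = 71.5320


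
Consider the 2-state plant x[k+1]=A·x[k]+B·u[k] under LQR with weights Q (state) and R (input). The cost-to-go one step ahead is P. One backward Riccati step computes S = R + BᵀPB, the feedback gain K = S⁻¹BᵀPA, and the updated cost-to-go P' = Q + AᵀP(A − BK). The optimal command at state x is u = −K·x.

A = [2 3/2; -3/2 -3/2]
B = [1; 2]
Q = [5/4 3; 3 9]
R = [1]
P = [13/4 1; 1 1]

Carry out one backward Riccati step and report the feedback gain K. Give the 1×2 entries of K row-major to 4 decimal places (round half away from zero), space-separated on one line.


BᵀP = [5.2500 3.0000]
S = R + BᵀPB = [1] + [11.2500] = [12.2500]
BᵀPA = [6.0000 3.3750]
K = S⁻¹·BᵀPA = [0.4898 0.2755]
A−BK = [1.5102 1.2245; -2.4796 -2.0510]
AᵀP(A−BK) = [6.3112 5.0969; 5.0969 4.1327]
P' = Q + AᵀP(A−BK) = [7.5612 8.0969; 8.0969 13.1327]
tr(P') = 20.6939

0.4898 0.2755


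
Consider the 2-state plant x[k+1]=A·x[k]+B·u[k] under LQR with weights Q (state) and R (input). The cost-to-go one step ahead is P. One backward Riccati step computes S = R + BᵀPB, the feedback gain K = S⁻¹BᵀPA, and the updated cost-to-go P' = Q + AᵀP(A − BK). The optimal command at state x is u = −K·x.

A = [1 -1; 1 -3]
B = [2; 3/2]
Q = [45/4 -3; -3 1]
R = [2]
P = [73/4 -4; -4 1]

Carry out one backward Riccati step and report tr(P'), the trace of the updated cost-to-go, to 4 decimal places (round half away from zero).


BᵀP = [30.5000 -6.5000]
S = R + BᵀPB = [2] + [51.2500] = [53.2500]
BᵀPA = [24.0000 -11.0000]
K = S⁻¹·BᵀPA = [0.4507 -0.2066]
A−BK = [0.0986 -0.5869; 0.3239 -2.6901]
AᵀP(A−BK) = [0.4331 -0.2923; -0.2923 0.9777]
P' = Q + AᵀP(A−BK) = [11.6831 -3.2923; -3.2923 1.9777]
tr(P') = 13.6608

13.6608


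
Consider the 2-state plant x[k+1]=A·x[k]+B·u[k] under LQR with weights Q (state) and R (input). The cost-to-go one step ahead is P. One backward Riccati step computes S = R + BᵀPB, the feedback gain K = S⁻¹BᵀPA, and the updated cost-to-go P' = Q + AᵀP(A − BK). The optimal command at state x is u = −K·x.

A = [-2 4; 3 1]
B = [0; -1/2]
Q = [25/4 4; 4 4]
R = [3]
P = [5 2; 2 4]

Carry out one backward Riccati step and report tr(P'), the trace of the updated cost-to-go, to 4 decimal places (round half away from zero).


129.2500

BᵀP = [-1.0000 -2.0000]
S = R + BᵀPB = [3] + [1.0000] = [4.0000]
BᵀPA = [-4.0000 -6.0000]
K = S⁻¹·BᵀPA = [-1.0000 -1.5000]
A−BK = [-2.0000 4.0000; 2.5000 0.2500]
AᵀP(A−BK) = [28.0000 -14.0000; -14.0000 91.0000]
P' = Q + AᵀP(A−BK) = [34.2500 -10.0000; -10.0000 95.0000]
tr(P') = 129.2500


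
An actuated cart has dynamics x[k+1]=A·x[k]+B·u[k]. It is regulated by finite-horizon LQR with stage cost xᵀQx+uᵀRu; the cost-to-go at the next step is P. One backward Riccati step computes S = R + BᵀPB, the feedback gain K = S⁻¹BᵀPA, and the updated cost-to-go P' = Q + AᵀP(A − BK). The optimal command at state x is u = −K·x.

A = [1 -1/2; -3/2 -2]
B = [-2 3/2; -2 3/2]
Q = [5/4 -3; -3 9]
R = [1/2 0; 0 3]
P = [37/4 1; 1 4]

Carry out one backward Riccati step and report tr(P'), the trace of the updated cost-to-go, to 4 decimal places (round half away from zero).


30.4308

BᵀP = [-20.5000 -10.0000; 15.3750 7.5000]
S = R + BᵀPB = [1/2 0; 0 3] + [61.0000 -45.7500; -45.7500 34.3125] = [61.5000 -45.7500; -45.7500 37.3125]
BᵀPA = [-5.5000 30.2500; 4.1250 -22.6875]
K = S⁻¹·BᵀPA = [-0.0818 0.4500; 0.0102 -0.0563]
A−BK = [0.8210 0.4844; -1.6790 -1.0156]
AᵀP(A−BK) = [14.7578 8.8322; 8.8322 5.4231]
P' = Q + AᵀP(A−BK) = [16.0078 5.8322; 5.8322 14.4231]
tr(P') = 30.4308


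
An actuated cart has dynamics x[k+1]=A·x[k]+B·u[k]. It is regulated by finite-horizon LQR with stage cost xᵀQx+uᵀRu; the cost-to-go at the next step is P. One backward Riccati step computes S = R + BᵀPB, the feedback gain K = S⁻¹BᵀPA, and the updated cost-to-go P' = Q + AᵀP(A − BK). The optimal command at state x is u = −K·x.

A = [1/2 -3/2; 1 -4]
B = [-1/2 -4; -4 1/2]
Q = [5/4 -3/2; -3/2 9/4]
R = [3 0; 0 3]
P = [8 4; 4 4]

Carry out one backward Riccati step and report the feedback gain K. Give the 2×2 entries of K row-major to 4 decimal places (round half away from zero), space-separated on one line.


-0.2467 0.9672 -0.0990 0.2787

BᵀP = [-20.0000 -18.0000; -30.0000 -14.0000]
S = R + BᵀPB = [3 0; 0 3] + [82.0000 71.0000; 71.0000 113.0000] = [85.0000 71.0000; 71.0000 116.0000]
BᵀPA = [-28.0000 102.0000; -29.0000 101.0000]
K = S⁻¹·BᵀPA = [-0.2467 0.9672; -0.0990 0.2787]
A−BK = [-0.0193 0.0984; 0.0626 -0.2705]
AᵀP(A−BK) = [0.2210 -0.8361; -0.8361 3.1967]
P' = Q + AᵀP(A−BK) = [1.4710 -2.3361; -2.3361 5.4467]
tr(P') = 6.9177


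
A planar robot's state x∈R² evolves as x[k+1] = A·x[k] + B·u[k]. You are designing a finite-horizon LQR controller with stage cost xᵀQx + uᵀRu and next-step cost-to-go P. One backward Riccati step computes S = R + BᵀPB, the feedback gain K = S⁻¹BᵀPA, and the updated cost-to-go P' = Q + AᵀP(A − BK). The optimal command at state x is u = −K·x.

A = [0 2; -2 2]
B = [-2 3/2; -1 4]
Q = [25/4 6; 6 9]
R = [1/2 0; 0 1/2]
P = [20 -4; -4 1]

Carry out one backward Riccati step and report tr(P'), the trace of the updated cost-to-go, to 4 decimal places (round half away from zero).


BᵀP = [-36.0000 7.0000; 14.0000 -2.0000]
S = R + BᵀPB = [1/2 0; 0 1/2] + [65.0000 -26.0000; -26.0000 13.0000] = [65.5000 -26.0000; -26.0000 13.5000]
BᵀPA = [-14.0000 -58.0000; 4.0000 24.0000]
K = S⁻¹·BᵀPA = [-0.4082 -0.7635; -0.4898 0.3073]
A−BK = [-0.0816 0.0120; -0.4490 0.0072]
AᵀP(A−BK) = [0.2449 0.0816; 0.0816 0.3409]
P' = Q + AᵀP(A−BK) = [6.4949 6.0816; 6.0816 9.3409]
tr(P') = 15.8358

15.8358


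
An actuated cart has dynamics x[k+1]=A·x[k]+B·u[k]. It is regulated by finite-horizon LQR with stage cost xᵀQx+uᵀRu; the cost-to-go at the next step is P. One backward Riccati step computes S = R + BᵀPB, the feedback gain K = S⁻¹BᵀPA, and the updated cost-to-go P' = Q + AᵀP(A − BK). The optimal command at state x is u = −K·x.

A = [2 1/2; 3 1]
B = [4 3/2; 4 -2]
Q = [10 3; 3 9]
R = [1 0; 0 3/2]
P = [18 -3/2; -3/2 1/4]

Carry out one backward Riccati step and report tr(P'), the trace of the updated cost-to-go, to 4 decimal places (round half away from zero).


BᵀP = [66.0000 -5.0000; 30.0000 -2.7500]
S = R + BᵀPB = [1 0; 0 3/2] + [244.0000 109.0000; 109.0000 50.5000] = [245.0000 109.0000; 109.0000 52.0000]
BᵀPA = [117.0000 28.0000; 51.7500 12.2500]
K = S⁻¹·BᵀPA = [0.5160 0.1406; -0.0864 -0.0591]
A−BK = [0.0656 0.0263; 0.7631 0.3196]
AᵀP(A−BK) = [0.3503 0.1107; 0.1107 0.0378]
P' = Q + AᵀP(A−BK) = [10.3503 3.1107; 3.1107 9.0378]
tr(P') = 19.3881

19.3881


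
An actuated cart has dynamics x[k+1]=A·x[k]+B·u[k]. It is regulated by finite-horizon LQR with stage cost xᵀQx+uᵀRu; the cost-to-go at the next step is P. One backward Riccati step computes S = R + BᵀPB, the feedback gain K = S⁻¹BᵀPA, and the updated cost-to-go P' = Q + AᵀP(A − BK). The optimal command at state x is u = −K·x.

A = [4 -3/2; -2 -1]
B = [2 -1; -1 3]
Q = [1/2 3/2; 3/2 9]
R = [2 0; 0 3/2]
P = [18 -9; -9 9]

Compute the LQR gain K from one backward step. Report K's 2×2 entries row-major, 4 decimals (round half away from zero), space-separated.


1.7537 -0.9118 -0.2008 -0.5397

BᵀP = [45.0000 -27.0000; -45.0000 36.0000]
S = R + BᵀPB = [2 0; 0 3/2] + [117.0000 -126.0000; -126.0000 153.0000] = [119.0000 -126.0000; -126.0000 154.5000]
BᵀPA = [234.0000 -40.5000; -252.0000 31.5000]
K = S⁻¹·BᵀPA = [1.7537 -0.9118; -0.2008 -0.5397]
A−BK = [0.2917 -0.2161; 0.3562 -0.2926]
AᵀP(A−BK) = [7.0149 -3.6473; -3.6473 2.5728]
P' = Q + AᵀP(A−BK) = [7.5149 -2.1473; -2.1473 11.5728]
tr(P') = 19.0877


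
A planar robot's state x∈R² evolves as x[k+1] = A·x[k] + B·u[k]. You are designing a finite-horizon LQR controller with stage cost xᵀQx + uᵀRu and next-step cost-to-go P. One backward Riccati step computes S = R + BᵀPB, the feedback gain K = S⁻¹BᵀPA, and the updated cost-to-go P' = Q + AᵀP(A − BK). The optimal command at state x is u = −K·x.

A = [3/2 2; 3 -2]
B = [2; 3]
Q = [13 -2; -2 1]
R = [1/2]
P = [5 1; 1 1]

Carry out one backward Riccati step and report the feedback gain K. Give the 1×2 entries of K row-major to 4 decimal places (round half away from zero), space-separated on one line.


BᵀP = [13.0000 5.0000]
S = R + BᵀPB = [1/2] + [41.0000] = [41.5000]
BᵀPA = [34.5000 16.0000]
K = S⁻¹·BᵀPA = [0.8313 0.3855]
A−BK = [-0.1627 1.2289; 0.5060 -3.1566]
AᵀP(A−BK) = [0.5693 -1.3012; -1.3012 9.8313]
P' = Q + AᵀP(A−BK) = [13.5693 -3.3012; -3.3012 10.8313]
tr(P') = 24.4006

0.8313 0.3855


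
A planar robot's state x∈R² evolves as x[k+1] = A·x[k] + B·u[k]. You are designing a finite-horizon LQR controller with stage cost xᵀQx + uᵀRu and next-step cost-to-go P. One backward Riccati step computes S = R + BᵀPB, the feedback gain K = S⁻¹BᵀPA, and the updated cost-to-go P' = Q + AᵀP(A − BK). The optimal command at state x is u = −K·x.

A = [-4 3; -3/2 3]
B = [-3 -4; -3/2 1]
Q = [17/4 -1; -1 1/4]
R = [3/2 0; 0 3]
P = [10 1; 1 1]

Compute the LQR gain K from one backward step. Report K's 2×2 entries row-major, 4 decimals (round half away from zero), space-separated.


BᵀP = [-31.5000 -4.5000; -39.0000 -3.0000]
S = R + BᵀPB = [3/2 0; 0 3] + [101.2500 121.5000; 121.5000 153.0000] = [102.7500 121.5000; 121.5000 156.0000]
BᵀPA = [132.7500 -108.0000; 160.5000 -126.0000]
K = S⁻¹·BᵀPA = [0.9538 -1.2149; 0.2860 0.1385]
A−BK = [0.0053 -0.0906; -0.3552 1.0391]
AᵀP(A−BK) = [1.7327 -1.9556; -1.9556 3.2451]
P' = Q + AᵀP(A−BK) = [5.9827 -2.9556; -2.9556 3.4951]
tr(P') = 9.4778

0.9538 -1.2149 0.2860 0.1385


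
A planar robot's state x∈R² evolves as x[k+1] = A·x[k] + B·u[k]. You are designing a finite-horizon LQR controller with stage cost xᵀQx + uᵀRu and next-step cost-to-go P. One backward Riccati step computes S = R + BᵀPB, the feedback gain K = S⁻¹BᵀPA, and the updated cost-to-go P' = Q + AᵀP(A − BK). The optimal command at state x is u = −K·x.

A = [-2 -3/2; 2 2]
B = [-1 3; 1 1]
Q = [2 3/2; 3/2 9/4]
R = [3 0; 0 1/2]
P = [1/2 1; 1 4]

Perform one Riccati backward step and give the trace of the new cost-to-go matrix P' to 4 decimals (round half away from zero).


10.5562

BᵀP = [0.5000 3.0000; 2.5000 7.0000]
S = R + BᵀPB = [3 0; 0 1/2] + [2.5000 4.5000; 4.5000 14.5000] = [5.5000 4.5000; 4.5000 15.0000]
BᵀPA = [5.0000 5.2500; 9.0000 10.2500]
K = S⁻¹·BᵀPA = [0.5542 0.5241; 0.4337 0.5261]
A−BK = [-2.7470 -2.5542; 1.0120 0.9498]
AᵀP(A−BK) = [3.3253 3.1446; 3.1446 2.9809]
P' = Q + AᵀP(A−BK) = [5.3253 4.6446; 4.6446 5.2309]
tr(P') = 10.5562


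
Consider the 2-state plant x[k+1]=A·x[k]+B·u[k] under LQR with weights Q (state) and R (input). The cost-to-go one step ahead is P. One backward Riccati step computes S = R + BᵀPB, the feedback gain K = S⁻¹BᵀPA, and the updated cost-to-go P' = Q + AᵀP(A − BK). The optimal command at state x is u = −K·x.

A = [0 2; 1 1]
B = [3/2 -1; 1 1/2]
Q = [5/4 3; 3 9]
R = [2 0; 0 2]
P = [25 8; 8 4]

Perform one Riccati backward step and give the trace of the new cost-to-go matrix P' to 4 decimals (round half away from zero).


13.7010

BᵀP = [45.5000 16.0000; -21.0000 -6.0000]
S = R + BᵀPB = [2 0; 0 2] + [84.2500 -37.5000; -37.5000 18.0000] = [86.2500 -37.5000; -37.5000 20.0000]
BᵀPA = [16.0000 107.0000; -6.0000 -48.0000]
K = S⁻¹·BᵀPA = [0.2980 1.0667; 0.2588 -0.4000]
A−BK = [-0.1882 0.0000; 0.5725 0.1333]
AᵀP(A−BK) = [0.7843 0.5333; 0.5333 2.6667]
P' = Q + AᵀP(A−BK) = [2.0343 3.5333; 3.5333 11.6667]
tr(P') = 13.7010


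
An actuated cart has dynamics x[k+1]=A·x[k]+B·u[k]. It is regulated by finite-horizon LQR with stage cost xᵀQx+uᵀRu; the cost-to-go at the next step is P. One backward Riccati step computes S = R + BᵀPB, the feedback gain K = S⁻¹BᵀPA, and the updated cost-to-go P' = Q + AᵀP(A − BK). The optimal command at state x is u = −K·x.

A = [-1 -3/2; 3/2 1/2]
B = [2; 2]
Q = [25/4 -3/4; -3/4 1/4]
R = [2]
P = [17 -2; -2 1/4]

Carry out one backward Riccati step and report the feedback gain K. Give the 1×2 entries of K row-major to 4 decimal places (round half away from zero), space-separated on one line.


BᵀP = [30.0000 -3.5000]
S = R + BᵀPB = [2] + [53.0000] = [55.0000]
BᵀPA = [-35.2500 -46.7500]
K = S⁻¹·BᵀPA = [-0.6409 -0.8500]
A−BK = [0.2818 0.2000; 2.7818 2.2000]
AᵀP(A−BK) = [0.9705 1.2250; 1.2250 1.5750]
P' = Q + AᵀP(A−BK) = [7.2205 0.4750; 0.4750 1.8250]
tr(P') = 9.0455

-0.6409 -0.8500


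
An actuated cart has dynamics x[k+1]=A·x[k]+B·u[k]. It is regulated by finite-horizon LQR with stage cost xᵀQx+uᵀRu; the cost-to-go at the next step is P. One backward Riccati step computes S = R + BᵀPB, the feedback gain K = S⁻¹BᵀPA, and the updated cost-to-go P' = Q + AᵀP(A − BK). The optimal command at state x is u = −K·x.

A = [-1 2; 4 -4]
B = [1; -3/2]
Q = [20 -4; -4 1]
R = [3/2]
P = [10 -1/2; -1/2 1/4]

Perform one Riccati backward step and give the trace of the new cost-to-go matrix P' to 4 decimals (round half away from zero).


BᵀP = [10.7500 -0.8750]
S = R + BᵀPB = [3/2] + [12.0625] = [13.5625]
BᵀPA = [-14.2500 25.0000]
K = S⁻¹·BᵀPA = [-1.0507 1.8433]
A−BK = [0.0507 0.1567; 2.4240 -1.2350]
AᵀP(A−BK) = [3.0276 -3.7327; -3.7327 5.9171]
P' = Q + AᵀP(A−BK) = [23.0276 -7.7327; -7.7327 6.9171]
tr(P') = 29.9447

29.9447


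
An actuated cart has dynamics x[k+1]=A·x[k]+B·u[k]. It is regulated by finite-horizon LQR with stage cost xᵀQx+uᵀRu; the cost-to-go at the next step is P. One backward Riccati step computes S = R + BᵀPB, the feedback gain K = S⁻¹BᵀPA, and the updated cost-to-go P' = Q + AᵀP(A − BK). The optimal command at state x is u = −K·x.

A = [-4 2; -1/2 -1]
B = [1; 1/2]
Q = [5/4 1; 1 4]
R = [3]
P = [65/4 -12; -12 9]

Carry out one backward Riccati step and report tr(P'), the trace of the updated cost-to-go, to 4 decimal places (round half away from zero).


BᵀP = [10.2500 -7.5000]
S = R + BᵀPB = [3] + [6.5000] = [9.5000]
BᵀPA = [-37.2500 28.0000]
K = S⁻¹·BᵀPA = [-3.9211 2.9474]
A−BK = [-0.0789 -0.9474; 1.4605 -2.4737]
AᵀP(A−BK) = [68.1908 -51.7105; -51.7105 39.4737]
P' = Q + AᵀP(A−BK) = [69.4408 -50.7105; -50.7105 43.4737]
tr(P') = 112.9145

112.9145


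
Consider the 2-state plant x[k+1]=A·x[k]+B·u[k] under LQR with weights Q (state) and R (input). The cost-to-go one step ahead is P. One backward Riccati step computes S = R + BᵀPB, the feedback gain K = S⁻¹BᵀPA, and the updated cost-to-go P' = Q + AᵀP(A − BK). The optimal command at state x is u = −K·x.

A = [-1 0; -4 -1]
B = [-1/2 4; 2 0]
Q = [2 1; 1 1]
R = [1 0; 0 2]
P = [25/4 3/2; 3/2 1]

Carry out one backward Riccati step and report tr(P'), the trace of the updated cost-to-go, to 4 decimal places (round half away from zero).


6.5484

BᵀP = [-0.1250 1.2500; 25.0000 6.0000]
S = R + BᵀPB = [1 0; 0 2] + [2.5625 -0.5000; -0.5000 100.0000] = [3.5625 -0.5000; -0.5000 102.0000]
BᵀPA = [-4.8750 -1.2500; -49.0000 -6.0000]
K = S⁻¹·BᵀPA = [-1.4368 -0.3594; -0.4874 -0.0606]
A−BK = [0.2313 0.0627; -1.1263 -0.2812]
AᵀP(A−BK) = [3.3611 0.7793; 0.7793 0.1873]
P' = Q + AᵀP(A−BK) = [5.3611 1.7793; 1.7793 1.1873]
tr(P') = 6.5484


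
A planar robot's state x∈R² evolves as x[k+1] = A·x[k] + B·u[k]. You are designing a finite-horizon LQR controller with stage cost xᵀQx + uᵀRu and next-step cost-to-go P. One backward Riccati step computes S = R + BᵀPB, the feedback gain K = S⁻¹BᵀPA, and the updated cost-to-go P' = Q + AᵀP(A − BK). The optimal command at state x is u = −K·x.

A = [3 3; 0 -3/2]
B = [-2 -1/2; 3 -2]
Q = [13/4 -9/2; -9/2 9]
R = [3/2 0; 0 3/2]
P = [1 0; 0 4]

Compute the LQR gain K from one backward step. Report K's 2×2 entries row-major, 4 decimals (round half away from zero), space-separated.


-0.6791 -0.8886 -0.9645 -0.5599

BᵀP = [-2.0000 12.0000; -0.5000 -8.0000]
S = R + BᵀPB = [3/2 0; 0 3/2] + [40.0000 -23.0000; -23.0000 16.2500] = [41.5000 -23.0000; -23.0000 17.7500]
BᵀPA = [-6.0000 -24.0000; -1.5000 10.5000]
K = S⁻¹·BᵀPA = [-0.6791 -0.8886; -0.9645 -0.5599]
A−BK = [1.1595 0.9428; 0.1084 0.0461]
AᵀP(A−BK) = [3.4786 2.8284; 2.8284 2.5521]
P' = Q + AᵀP(A−BK) = [6.7286 -1.6716; -1.6716 11.5521]
tr(P') = 18.2807


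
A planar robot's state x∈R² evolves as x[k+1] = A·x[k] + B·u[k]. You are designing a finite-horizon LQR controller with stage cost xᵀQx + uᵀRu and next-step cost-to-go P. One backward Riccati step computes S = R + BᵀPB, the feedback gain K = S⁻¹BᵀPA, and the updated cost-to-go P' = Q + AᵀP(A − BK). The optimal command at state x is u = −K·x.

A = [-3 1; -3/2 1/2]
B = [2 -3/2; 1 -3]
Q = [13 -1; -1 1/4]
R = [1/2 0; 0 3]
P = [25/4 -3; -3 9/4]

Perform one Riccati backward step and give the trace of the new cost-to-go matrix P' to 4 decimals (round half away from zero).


14.4580

BᵀP = [9.5000 -3.7500; -0.3750 -2.2500]
S = R + BᵀPB = [1/2 0; 0 3] + [15.2500 -3.0000; -3.0000 7.3125] = [15.7500 -3.0000; -3.0000 10.3125]
BᵀPA = [-22.8750 7.6250; 4.5000 -1.5000]
K = S⁻¹·BᵀPA = [-1.4496 0.4832; 0.0147 -0.0049]
A−BK = [-0.0788 0.0263; -0.0064 0.0021]
AᵀP(A−BK) = [1.0872 -0.3624; -0.3624 0.1208]
P' = Q + AᵀP(A−BK) = [14.0872 -1.3624; -1.3624 0.3708]
tr(P') = 14.4580


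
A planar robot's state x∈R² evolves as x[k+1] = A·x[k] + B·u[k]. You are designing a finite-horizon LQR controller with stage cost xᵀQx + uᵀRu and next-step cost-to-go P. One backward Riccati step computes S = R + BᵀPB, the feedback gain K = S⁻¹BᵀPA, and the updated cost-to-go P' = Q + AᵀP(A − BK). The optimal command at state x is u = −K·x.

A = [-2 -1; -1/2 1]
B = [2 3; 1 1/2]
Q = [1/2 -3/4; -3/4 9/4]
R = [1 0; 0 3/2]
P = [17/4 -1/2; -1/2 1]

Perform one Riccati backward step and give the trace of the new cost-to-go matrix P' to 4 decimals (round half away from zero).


BᵀP = [8.0000 0.0000; 12.5000 -1.0000]
S = R + BᵀPB = [1 0; 0 3/2] + [16.0000 24.0000; 24.0000 37.0000] = [17.0000 24.0000; 24.0000 38.5000]
BᵀPA = [-16.0000 -8.0000; -24.5000 -13.5000]
K = S⁻¹·BᵀPA = [-0.3567 0.2038; -0.4140 -0.4777]
A−BK = [-0.0446 0.0255; 0.0637 1.0350]
AᵀP(A−BK) = [0.3997 0.3073; 0.3073 1.4315]
P' = Q + AᵀP(A−BK) = [0.8997 -0.4427; -0.4427 3.6815]
tr(P') = 4.5812

4.5812


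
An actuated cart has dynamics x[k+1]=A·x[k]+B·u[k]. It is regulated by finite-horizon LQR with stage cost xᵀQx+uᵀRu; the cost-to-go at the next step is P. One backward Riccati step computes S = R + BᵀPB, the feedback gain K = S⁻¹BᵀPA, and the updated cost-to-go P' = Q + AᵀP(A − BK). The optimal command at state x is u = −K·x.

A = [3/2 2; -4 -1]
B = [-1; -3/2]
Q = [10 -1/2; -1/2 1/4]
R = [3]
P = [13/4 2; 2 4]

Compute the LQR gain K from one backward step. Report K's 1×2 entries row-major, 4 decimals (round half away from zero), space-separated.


1.0647 -0.2118

BᵀP = [-6.2500 -8.0000]
S = R + BᵀPB = [3] + [18.2500] = [21.2500]
BᵀPA = [22.6250 -4.5000]
K = S⁻¹·BᵀPA = [1.0647 -0.2118]
A−BK = [2.5647 1.7882; -2.4029 -1.3176]
AᵀP(A−BK) = [23.2235 11.5412; 11.5412 8.0471]
P' = Q + AᵀP(A−BK) = [33.2235 11.0412; 11.0412 8.2971]
tr(P') = 41.5206


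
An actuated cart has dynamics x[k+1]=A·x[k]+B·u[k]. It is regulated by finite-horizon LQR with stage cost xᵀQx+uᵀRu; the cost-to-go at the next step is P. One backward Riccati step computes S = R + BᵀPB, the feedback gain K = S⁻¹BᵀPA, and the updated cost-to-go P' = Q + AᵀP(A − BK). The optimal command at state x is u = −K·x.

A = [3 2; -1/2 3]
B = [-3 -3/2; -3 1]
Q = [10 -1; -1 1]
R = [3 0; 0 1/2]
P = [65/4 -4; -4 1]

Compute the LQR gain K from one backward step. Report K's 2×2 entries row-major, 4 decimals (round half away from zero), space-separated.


-0.2992 -0.1721 -1.3871 -0.4936

BᵀP = [-36.7500 9.0000; -28.3750 7.0000]
S = R + BᵀPB = [3 0; 0 1/2] + [83.2500 64.1250; 64.1250 49.5625] = [86.2500 64.1250; 64.1250 50.0625]
BᵀPA = [-114.7500 -46.5000; -88.6250 -35.7500]
K = S⁻¹·BᵀPA = [-0.2992 -0.1721; -1.3871 -0.4936]
A−BK = [0.0219 0.7432; -0.0105 2.9772]
AᵀP(A−BK) = [1.2402 0.5005; 0.5005 0.3488]
P' = Q + AᵀP(A−BK) = [11.2402 -0.4995; -0.4995 1.3488]
tr(P') = 12.5890


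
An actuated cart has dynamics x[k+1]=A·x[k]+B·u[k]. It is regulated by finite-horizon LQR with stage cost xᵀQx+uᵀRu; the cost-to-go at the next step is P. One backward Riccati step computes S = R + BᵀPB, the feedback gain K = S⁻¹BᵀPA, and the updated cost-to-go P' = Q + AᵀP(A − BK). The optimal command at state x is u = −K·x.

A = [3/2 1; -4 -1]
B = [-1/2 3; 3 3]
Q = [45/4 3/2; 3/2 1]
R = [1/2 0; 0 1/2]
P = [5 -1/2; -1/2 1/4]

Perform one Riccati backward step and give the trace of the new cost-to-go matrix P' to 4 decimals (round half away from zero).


BᵀP = [-4.0000 1.0000; 13.5000 -0.7500]
S = R + BᵀPB = [1/2 0; 0 1/2] + [5.0000 -9.0000; -9.0000 38.2500] = [5.5000 -9.0000; -9.0000 38.7500]
BᵀPA = [-10.0000 -5.0000; 23.2500 14.2500]
K = S⁻¹·BᵀPA = [-1.3491 -0.4957; 0.2867 0.2526]
A−BK = [-0.0345 -0.0057; -0.8127 -0.2706]
AᵀP(A−BK) = [1.0941 0.4196; 0.4196 0.1717]
P' = Q + AᵀP(A−BK) = [12.3441 1.9196; 1.9196 1.1717]
tr(P') = 13.5158

13.5158


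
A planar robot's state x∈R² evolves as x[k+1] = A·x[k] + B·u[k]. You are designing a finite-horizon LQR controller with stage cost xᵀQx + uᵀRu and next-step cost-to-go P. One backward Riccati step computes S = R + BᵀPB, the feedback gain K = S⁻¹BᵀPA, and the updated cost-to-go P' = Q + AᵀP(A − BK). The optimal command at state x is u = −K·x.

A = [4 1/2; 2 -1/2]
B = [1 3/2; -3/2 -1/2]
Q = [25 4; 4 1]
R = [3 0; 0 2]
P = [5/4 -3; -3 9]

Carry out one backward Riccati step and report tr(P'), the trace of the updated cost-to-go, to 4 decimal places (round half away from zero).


BᵀP = [5.7500 -16.5000; 3.3750 -9.0000]
S = R + BᵀPB = [3 0; 0 2] + [30.5000 16.8750; 16.8750 9.5625] = [33.5000 16.8750; 16.8750 11.5625]
BᵀPA = [-10.0000 11.1250; -4.5000 6.1875]
K = S⁻¹·BᵀPA = [-0.3869 0.2361; 0.1755 0.1906]
A−BK = [4.1237 -0.0219; 1.5074 -0.0506]
AᵀP(A−BK) = [4.9206 -0.2815; -0.2815 0.2568]
P' = Q + AᵀP(A−BK) = [29.9206 3.7185; 3.7185 1.2568]
tr(P') = 31.1775

31.1775


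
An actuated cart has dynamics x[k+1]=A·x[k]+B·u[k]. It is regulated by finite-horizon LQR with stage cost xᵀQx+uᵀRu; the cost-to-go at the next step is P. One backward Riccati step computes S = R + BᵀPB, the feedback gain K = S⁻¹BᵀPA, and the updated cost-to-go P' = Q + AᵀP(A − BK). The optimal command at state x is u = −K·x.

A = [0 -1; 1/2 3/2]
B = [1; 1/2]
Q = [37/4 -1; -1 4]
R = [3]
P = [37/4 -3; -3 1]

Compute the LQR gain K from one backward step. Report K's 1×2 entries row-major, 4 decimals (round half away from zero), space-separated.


BᵀP = [7.7500 -2.5000]
S = R + BᵀPB = [3] + [6.5000] = [9.5000]
BᵀPA = [-1.2500 -11.5000]
K = S⁻¹·BᵀPA = [-0.1316 -1.2105]
A−BK = [0.1316 0.2105; 0.5658 2.1053]
AᵀP(A−BK) = [0.0855 0.7368; 0.7368 6.5789]
P' = Q + AᵀP(A−BK) = [9.3355 -0.2632; -0.2632 10.5789]
tr(P') = 19.9145

-0.1316 -1.2105


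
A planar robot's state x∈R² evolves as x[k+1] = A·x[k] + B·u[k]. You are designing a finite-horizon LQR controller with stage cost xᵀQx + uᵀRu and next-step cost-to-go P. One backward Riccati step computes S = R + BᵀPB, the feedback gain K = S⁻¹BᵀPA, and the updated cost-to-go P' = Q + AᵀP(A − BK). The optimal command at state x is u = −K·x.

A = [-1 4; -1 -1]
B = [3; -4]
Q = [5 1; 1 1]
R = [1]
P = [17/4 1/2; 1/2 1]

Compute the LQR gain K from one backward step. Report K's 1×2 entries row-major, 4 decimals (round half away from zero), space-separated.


-0.1908 1.0520

BᵀP = [10.7500 -2.5000]
S = R + BᵀPB = [1] + [42.2500] = [43.2500]
BᵀPA = [-8.2500 45.5000]
K = S⁻¹·BᵀPA = [-0.1908 1.0520]
A−BK = [-0.4277 0.8439; -1.7630 3.2081]
AᵀP(A−BK) = [4.6763 -8.8208; -8.8208 17.1329]
P' = Q + AᵀP(A−BK) = [9.6763 -7.8208; -7.8208 18.1329]
tr(P') = 27.8092


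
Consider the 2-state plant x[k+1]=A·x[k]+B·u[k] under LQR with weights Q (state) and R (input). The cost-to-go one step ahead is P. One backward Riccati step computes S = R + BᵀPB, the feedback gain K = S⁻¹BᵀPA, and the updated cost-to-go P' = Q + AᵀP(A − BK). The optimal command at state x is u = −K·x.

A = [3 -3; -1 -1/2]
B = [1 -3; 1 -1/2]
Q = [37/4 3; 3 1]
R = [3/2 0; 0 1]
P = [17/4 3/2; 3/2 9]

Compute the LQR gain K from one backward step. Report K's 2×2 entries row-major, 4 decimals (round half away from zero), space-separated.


BᵀP = [5.7500 10.5000; -13.5000 -9.0000]
S = R + BᵀPB = [3/2 0; 0 1] + [16.2500 -22.5000; -22.5000 45.0000] = [17.7500 -22.5000; -22.5000 46.0000]
BᵀPA = [6.7500 -22.5000; -31.5000 45.0000]
K = S⁻¹·BᵀPA = [-1.2836 -0.0725; -1.3127 0.9428]
A−BK = [0.3457 -0.0991; -0.3727 0.0439]
AᵀP(A−BK) = [5.5661 -1.3127; -1.3127 0.9428]
P' = Q + AᵀP(A−BK) = [14.8161 1.6873; 1.6873 1.9428]
tr(P') = 16.7589

-1.2836 -0.0725 -1.3127 0.9428


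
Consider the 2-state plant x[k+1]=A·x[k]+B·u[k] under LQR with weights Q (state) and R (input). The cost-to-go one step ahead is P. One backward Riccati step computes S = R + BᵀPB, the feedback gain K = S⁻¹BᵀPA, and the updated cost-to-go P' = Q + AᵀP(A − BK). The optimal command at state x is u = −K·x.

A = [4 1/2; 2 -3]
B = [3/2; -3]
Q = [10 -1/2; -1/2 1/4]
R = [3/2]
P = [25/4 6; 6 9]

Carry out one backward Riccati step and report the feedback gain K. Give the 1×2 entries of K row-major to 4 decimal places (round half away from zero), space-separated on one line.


BᵀP = [-8.6250 -18.0000]
S = R + BᵀPB = [3/2] + [41.0625] = [42.5625]
BᵀPA = [-70.5000 49.6875]
K = S⁻¹·BᵀPA = [-1.6564 1.1674]
A−BK = [6.4846 -1.2511; -2.9692 0.5022]
AᵀP(A−BK) = [115.2247 -25.1982; -25.1982 6.5573]
P' = Q + AᵀP(A−BK) = [125.2247 -25.6982; -25.6982 6.8073]
tr(P') = 132.0319

-1.6564 1.1674


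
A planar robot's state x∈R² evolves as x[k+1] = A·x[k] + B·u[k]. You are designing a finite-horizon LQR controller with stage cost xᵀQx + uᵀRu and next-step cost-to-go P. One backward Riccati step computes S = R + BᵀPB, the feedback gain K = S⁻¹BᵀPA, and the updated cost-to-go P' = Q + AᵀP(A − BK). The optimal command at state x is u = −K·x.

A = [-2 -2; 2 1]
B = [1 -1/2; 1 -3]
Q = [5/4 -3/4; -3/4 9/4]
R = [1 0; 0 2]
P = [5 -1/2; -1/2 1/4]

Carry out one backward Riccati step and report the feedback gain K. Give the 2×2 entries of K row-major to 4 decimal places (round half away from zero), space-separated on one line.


BᵀP = [4.5000 -0.2500; -1.0000 -0.5000]
S = R + BᵀPB = [1 0; 0 2] + [4.2500 -1.5000; -1.5000 2.0000] = [5.2500 -1.5000; -1.5000 4.0000]
BᵀPA = [-9.5000 -9.2500; 1.0000 1.5000]
K = S⁻¹·BᵀPA = [-1.9467 -1.8533; -0.4800 -0.3200]
A−BK = [-0.2933 -0.3067; 2.5067 1.8933]
AᵀP(A−BK) = [6.9867 6.2133; 6.2133 5.5867]
P' = Q + AᵀP(A−BK) = [8.2367 5.4633; 5.4633 7.8367]
tr(P') = 16.0733

-1.9467 -1.8533 -0.4800 -0.3200


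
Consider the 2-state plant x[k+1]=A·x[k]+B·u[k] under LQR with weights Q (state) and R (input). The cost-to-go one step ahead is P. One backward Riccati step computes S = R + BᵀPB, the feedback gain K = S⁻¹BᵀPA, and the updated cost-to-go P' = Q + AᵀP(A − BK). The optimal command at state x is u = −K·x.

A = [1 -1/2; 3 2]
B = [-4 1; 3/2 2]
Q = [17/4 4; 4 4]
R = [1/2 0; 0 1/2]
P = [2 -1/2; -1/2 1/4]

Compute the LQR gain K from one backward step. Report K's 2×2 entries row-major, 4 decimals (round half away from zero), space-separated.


0.0367 0.2744 0.7645 0.3984

BᵀP = [-8.7500 2.3750; 1.0000 0.0000]
S = R + BᵀPB = [1/2 0; 0 1/2] + [38.5625 -4.0000; -4.0000 1.0000] = [39.0625 -4.0000; -4.0000 1.5000]
BᵀPA = [-1.6250 9.1250; 1.0000 -0.5000]
K = S⁻¹·BᵀPA = [0.0367 0.2744; 0.7645 0.3984]
A−BK = [0.3822 0.1992; 1.4160 0.7916]
AᵀP(A−BK) = [0.5451 0.2975; 0.2975 0.1953]
P' = Q + AᵀP(A−BK) = [4.7951 4.2975; 4.2975 4.1953]
tr(P') = 8.9905


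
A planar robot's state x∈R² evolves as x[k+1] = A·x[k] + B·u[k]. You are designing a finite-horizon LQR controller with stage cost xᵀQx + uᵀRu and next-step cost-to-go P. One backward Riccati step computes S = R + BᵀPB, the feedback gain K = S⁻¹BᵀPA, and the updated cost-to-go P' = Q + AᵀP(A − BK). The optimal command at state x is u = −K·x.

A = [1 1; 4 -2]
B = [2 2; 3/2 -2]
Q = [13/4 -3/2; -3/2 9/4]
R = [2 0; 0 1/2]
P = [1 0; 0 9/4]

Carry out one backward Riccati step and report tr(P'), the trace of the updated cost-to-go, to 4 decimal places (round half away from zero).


9.7076

BᵀP = [2.0000 3.3750; 2.0000 -4.5000]
S = R + BᵀPB = [2 0; 0 1/2] + [9.0625 -2.7500; -2.7500 13.0000] = [11.0625 -2.7500; -2.7500 13.5000]
BᵀPA = [15.5000 -4.7500; -16.0000 11.0000]
K = S⁻¹·BᵀPA = [1.1655 -0.2389; -0.9478 0.7661]
A−BK = [0.5645 -0.0544; 0.3562 -0.1093]
AᵀP(A−BK) = [3.7701 -1.0384; -1.0384 0.4375]
P' = Q + AᵀP(A−BK) = [7.0201 -2.5384; -2.5384 2.6875]
tr(P') = 9.7076


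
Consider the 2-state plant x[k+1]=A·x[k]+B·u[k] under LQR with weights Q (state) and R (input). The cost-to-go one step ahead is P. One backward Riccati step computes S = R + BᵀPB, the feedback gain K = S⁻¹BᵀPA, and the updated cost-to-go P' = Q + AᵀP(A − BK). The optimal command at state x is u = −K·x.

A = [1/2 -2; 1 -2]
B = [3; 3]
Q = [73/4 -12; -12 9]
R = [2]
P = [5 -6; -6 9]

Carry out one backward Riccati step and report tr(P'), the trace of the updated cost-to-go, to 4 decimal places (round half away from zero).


29.4875

BᵀP = [-3.0000 9.0000]
S = R + BᵀPB = [2] + [18.0000] = [20.0000]
BᵀPA = [7.5000 -12.0000]
K = S⁻¹·BᵀPA = [0.3750 -0.6000]
A−BK = [-0.6250 -0.2000; -0.1250 -0.2000]
AᵀP(A−BK) = [1.4375 -0.5000; -0.5000 0.8000]
P' = Q + AᵀP(A−BK) = [19.6875 -12.5000; -12.5000 9.8000]
tr(P') = 29.4875


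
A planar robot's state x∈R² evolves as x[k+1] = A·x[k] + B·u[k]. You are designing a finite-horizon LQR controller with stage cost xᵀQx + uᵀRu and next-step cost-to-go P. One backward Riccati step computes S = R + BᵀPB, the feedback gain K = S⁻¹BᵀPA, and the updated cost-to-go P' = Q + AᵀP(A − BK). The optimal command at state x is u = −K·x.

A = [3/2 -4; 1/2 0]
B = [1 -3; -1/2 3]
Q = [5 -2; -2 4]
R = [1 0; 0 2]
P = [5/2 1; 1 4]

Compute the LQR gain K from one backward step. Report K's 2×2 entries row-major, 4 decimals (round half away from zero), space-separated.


1.2694 -2.6273 0.2159 -0.1328

BᵀP = [2.0000 -1.0000; -4.5000 9.0000]
S = R + BᵀPB = [1 0; 0 2] + [2.5000 -9.0000; -9.0000 40.5000] = [3.5000 -9.0000; -9.0000 42.5000]
BᵀPA = [2.5000 -8.0000; -2.2500 18.0000]
K = S⁻¹·BᵀPA = [1.2694 -2.6273; 0.2159 -0.1328]
A−BK = [0.8782 -1.7712; 0.4871 -0.9151]
AᵀP(A−BK) = [5.4373 -10.7306; -10.7306 21.3727]
P' = Q + AᵀP(A−BK) = [10.4373 -12.7306; -12.7306 25.3727]
tr(P') = 35.8100


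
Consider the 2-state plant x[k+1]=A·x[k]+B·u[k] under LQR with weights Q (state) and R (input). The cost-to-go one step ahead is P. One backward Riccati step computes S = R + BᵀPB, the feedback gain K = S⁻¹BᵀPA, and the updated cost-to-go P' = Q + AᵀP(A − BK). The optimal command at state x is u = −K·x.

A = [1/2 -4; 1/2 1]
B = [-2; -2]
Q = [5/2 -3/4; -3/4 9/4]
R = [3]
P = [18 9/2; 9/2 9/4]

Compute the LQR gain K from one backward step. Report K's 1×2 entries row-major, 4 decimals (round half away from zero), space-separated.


-0.2438 1.3875

BᵀP = [-45.0000 -13.5000]
S = R + BᵀPB = [3] + [117.0000] = [120.0000]
BᵀPA = [-29.2500 166.5000]
K = S⁻¹·BᵀPA = [-0.2438 1.3875]
A−BK = [0.0125 -1.2250; 0.0125 3.7750]
AᵀP(A−BK) = [0.1828 -1.0406; -1.0406 23.2313]
P' = Q + AᵀP(A−BK) = [2.6828 -1.7906; -1.7906 25.4813]
tr(P') = 28.1641


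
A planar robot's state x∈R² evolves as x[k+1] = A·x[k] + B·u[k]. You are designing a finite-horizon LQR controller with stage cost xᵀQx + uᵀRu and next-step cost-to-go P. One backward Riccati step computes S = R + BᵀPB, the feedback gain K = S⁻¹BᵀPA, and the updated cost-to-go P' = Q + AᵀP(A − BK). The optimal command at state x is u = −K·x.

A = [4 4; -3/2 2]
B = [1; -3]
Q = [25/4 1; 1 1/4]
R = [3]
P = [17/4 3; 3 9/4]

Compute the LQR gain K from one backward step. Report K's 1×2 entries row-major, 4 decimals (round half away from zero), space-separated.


-1.4079 -2.7895

BᵀP = [-4.7500 -3.7500]
S = R + BᵀPB = [3] + [6.5000] = [9.5000]
BᵀPA = [-13.3750 -26.5000]
K = S⁻¹·BᵀPA = [-1.4079 -2.7895]
A−BK = [5.4079 6.7895; -5.7237 -6.3684]
AᵀP(A−BK) = [18.2319 29.9408; 29.9408 51.0789]
P' = Q + AᵀP(A−BK) = [24.4819 30.9408; 30.9408 51.3289]
tr(P') = 75.8109


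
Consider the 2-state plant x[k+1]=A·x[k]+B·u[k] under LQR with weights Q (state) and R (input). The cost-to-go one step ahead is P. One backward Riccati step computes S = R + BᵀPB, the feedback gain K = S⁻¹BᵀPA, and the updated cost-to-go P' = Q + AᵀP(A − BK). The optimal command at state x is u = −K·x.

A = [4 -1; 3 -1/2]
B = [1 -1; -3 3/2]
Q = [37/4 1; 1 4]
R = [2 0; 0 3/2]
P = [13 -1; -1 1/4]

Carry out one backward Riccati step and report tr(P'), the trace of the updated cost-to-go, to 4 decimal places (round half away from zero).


37.5875

BᵀP = [16.0000 -1.7500; -14.5000 1.3750]
S = R + BᵀPB = [2 0; 0 3/2] + [21.2500 -18.6250; -18.6250 16.5625] = [23.2500 -18.6250; -18.6250 18.0625]
BᵀPA = [58.7500 -15.1250; -53.8750 13.8125]
K = S⁻¹·BᵀPA = [0.7904 -0.2181; -2.1677 0.5398]
A−BK = [1.0419 -0.2421; 8.6228 -1.9641]
AᵀP(A−BK) = [23.0299 -5.4790; -5.4790 1.3075]
P' = Q + AᵀP(A−BK) = [32.2799 -4.4790; -4.4790 5.3075]
tr(P') = 37.5875


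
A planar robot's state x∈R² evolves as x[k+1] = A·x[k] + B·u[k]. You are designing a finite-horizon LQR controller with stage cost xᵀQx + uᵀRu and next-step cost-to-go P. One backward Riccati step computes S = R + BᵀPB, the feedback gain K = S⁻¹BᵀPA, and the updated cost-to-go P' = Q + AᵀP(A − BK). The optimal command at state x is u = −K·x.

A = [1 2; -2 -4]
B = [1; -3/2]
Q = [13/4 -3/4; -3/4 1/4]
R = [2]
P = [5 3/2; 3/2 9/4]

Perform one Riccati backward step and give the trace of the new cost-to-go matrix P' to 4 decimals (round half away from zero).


BᵀP = [2.7500 -1.8750]
S = R + BᵀPB = [2] + [5.5625] = [7.5625]
BᵀPA = [6.5000 13.0000]
K = S⁻¹·BᵀPA = [0.8595 1.7190]
A−BK = [0.1405 0.2810; -0.7107 -1.4215]
AᵀP(A−BK) = [2.4132 4.8264; 4.8264 9.6529]
P' = Q + AᵀP(A−BK) = [5.6632 4.0764; 4.0764 9.9029]
tr(P') = 15.5661

15.5661
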